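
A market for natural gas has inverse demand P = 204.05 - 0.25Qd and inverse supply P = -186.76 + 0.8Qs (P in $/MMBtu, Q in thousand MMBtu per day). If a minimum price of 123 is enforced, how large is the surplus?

Surplus = 63

Rewriting in direct form: Qd = 816.2 - 4P and Qs = 233.45 + 1.25P.
Evaluating both curves at the floor price 123 gives Qd = 324.2, Qs = 387.2.
Surplus = Qs - Qd = 387.2 - 324.2 = 63.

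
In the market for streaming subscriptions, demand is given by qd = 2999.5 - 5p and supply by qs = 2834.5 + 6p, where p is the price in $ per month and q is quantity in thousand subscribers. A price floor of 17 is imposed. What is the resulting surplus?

Surplus = 22

Evaluating both curves at the floor price 17 gives qd = 2914.5, qs = 2936.5.
Surplus = qs - qd = 2936.5 - 2914.5 = 22.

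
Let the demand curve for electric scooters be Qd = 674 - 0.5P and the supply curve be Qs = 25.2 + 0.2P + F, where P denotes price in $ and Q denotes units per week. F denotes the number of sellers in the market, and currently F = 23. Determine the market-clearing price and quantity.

P* = 894, Q* = 227

With F = 23, supply is Qs = 48.2 + 0.2P.
The market clears where 674 - 0.5P = 48.2 + 0.2P. Rearranging, 0.7P = 625.8, hence P* = 894.
Then Q* = 674 - 0.5(894) = 227.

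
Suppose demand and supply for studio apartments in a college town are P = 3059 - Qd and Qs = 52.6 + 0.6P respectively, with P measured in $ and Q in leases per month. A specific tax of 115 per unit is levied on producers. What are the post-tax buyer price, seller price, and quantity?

P_b = 1922.125, P_s = 1807.125, Q = 1136.875

Inverting to quantity form: Qd = 3059 - P.
With a tax of 115 on producers, they supply based on the net price P_s = P_b - 115, so Qs = -16.4 + 0.6P_b.
Equate demand and the shifted supply: 3059 - P_b = -16.4 + 0.6P_b, giving 1.6P_b = 3075.4, so P_b = 1922.125.
So P_s = 1807.125 and the quantity traded is Q = 3059 - 1922.125 = 1136.875.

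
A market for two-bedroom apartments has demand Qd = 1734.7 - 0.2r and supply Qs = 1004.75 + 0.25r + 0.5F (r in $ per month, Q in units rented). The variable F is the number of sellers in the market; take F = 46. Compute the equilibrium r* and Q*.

r* = 1571, Q* = 1420.5

With F = 46, supply is Qs = 1027.75 + 0.25r.
Set Qd = Qs: 1734.7 - 0.2r = 1027.75 + 0.25r, so 706.95 = 0.45r and r* = 1571.
Substitute back: Q* = 1734.7 - 0.2(1571) = 1420.5.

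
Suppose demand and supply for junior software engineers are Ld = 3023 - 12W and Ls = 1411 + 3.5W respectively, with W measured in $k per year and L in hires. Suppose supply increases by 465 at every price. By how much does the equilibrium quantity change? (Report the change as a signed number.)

ΔL = 360

Equating demand and supply, 3023 - 12W = 1411 + 3.5W gives 15.5W = 1612, so W* = 104.
Substitute back: L* = 3023 - 12(104) = 1775.
After the shift, supply is Ls = 1876 + 3.5W.
New equilibrium: 1147 = 15.5W, so W = 74 and L = 2135.
ΔL = 2135 - 1775 = 360.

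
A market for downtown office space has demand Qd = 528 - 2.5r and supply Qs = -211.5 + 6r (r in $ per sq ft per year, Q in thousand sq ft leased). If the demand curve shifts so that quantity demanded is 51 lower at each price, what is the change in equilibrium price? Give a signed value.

At equilibrium Qd = Qs, so 528 - 2.5r = -211.5 + 6r; collecting terms, 739.5 = 8.5r and r* = 87.
Plugging r* into demand: Q* = 528 - 2.5(87) = 310.5.
After the shift, demand is Qd = 477 - 2.5r.
New equilibrium: 688.5 = 8.5r, so r = 81 and Q = 274.5.
Δr = 81 - 87 = -6.

Δr = -6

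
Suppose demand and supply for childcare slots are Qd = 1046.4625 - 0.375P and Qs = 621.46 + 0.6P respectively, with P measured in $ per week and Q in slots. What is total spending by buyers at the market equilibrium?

At equilibrium Qd = Qs, so 1046.4625 - 0.375P = 621.46 + 0.6P; collecting terms, 425.0025 = 0.975P and P* = 435.9.
From the demand curve, Q* = 1046.4625 - 0.375(435.9) = 883.
Total spending by buyers = P* × Q* = 435.9 × 883 = 384899.7.

Total spending by buyers = 384899.7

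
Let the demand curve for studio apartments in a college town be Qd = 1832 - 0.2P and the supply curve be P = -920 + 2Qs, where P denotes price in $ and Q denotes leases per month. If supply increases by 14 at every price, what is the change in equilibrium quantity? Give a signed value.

Solving each curve for Q: Qs = 460 + 0.5P.
Equating demand and supply, 1832 - 0.2P = 460 + 0.5P gives 0.7P = 1372, so P* = 1960.
From the demand curve, Q* = 1832 - 0.2(1960) = 1440.
After the shift, supply is Qs = 474 + 0.5P.
New equilibrium: 1358 = 0.7P, so P = 1940 and Q = 1444.
ΔQ = 1444 - 1440 = 4.

ΔQ = 4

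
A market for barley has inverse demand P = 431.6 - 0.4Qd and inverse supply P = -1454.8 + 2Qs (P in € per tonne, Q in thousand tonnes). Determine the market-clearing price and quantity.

P* = 117.2, Q* = 786

Rewriting in direct form: Qd = 1079 - 2.5P and Qs = 727.4 + 0.5P.
Set Qd = Qs: 1079 - 2.5P = 727.4 + 0.5P, so 351.6 = 3P and P* = 117.2.
Substitute back: Q* = 1079 - 2.5(117.2) = 786.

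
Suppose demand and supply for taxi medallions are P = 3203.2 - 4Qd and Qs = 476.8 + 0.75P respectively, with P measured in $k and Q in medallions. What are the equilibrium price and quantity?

In direct form, Qd = 800.8 - 0.25P.
At equilibrium Qd = Qs, so 800.8 - 0.25P = 476.8 + 0.75P; collecting terms, 324 = P and P* = 324.
From the demand curve, Q* = 800.8 - 0.25(324) = 719.8.

P* = 324, Q* = 719.8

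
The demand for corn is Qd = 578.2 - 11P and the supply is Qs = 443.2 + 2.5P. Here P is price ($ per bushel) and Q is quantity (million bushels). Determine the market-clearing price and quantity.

The market clears where 578.2 - 11P = 443.2 + 2.5P. Rearranging, 13.5P = 135, hence P* = 10.
Then Q* = 578.2 - 11(10) = 468.2.

P* = 10, Q* = 468.2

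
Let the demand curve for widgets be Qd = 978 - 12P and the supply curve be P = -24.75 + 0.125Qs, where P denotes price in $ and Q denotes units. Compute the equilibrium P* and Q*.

Rewriting in direct form: Qs = 198 + 8P.
Equating demand and supply, 978 - 12P = 198 + 8P gives 20P = 780, so P* = 39.
From the demand curve, Q* = 978 - 12(39) = 510.

P* = 39, Q* = 510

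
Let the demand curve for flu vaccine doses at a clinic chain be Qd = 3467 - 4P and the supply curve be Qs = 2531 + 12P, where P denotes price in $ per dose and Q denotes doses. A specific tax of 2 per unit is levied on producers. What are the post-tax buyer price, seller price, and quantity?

Producers keep P_s = P_b - 2 per unit, so supply in terms of the buyer price is Qs = 2507 + 12P_b.
Equate demand and the shifted supply: 3467 - 4P_b = 2507 + 12P_b, giving 16P_b = 960, so P_b = 60.
Then P_s = 60 - 2 = 58 and Q = 3467 - 4(60) = 3227.

P_b = 60, P_s = 58, Q = 3227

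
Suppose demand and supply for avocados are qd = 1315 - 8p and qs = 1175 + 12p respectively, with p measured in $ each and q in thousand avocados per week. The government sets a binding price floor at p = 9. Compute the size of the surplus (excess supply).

With p fixed at 9, quantity demanded is 1243 and quantity supplied is 1283.
Surplus = qs - qd = 1283 - 1243 = 40.

Surplus = 40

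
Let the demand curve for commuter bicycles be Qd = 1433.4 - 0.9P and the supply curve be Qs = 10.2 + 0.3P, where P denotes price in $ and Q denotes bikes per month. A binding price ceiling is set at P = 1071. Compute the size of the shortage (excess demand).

Shortage = 138

At P = 1071: Qd = 469.5 and Qs = 331.5.
Shortage = Qd - Qs = 469.5 - 331.5 = 138.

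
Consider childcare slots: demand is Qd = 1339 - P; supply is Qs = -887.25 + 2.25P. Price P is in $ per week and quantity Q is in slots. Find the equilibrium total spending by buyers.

Set Qd = Qs: 1339 - P = -887.25 + 2.25P, so 2226.25 = 3.25P and P* = 685.
Then Q* = 1339 - 685 = 654.
Total spending by buyers = P* × Q* = 685 × 654 = 447990.

Total spending by buyers = 447990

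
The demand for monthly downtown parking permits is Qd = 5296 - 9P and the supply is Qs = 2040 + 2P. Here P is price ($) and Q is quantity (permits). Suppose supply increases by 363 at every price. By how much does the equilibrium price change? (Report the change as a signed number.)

The market clears where 5296 - 9P = 2040 + 2P. Rearranging, 11P = 3256, hence P* = 296.
Then Q* = 5296 - 9(296) = 2632.
After the shift, supply is Qs = 2403 + 2P.
New equilibrium: 2893 = 11P, so P = 263 and Q = 2929.
ΔP = 263 - 296 = -33.

ΔP = -33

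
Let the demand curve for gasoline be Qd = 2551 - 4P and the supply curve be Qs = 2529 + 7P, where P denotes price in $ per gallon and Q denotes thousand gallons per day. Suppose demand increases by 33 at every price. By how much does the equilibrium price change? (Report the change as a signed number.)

At equilibrium Qd = Qs, so 2551 - 4P = 2529 + 7P; collecting terms, 22 = 11P and P* = 2.
Substitute back: Q* = 2551 - 4(2) = 2543.
After the shift, demand is Qd = 2584 - 4P.
The new intersection has 55 = 11P, i.e. P = 5, Q = 2564.
ΔP = 5 - 2 = 3.

ΔP = 3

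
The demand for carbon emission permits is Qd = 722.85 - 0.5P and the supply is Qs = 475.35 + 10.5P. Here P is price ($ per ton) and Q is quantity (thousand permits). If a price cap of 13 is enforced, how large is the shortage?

Shortage = 104.5

With P fixed at 13, quantity demanded is 716.35 and quantity supplied is 611.85.
Shortage = Qd - Qs = 716.35 - 611.85 = 104.5.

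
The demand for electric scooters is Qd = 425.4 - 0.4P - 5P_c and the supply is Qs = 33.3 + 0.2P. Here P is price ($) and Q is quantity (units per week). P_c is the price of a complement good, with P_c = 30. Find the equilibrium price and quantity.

P* = 403.5, Q* = 114

With P_c = 30, demand is Qd = 275.4 - 0.4P.
Set Qd = Qs: 275.4 - 0.4P = 33.3 + 0.2P, so 242.1 = 0.6P and P* = 403.5.
Plugging P* into demand: Q* = 275.4 - 0.4(403.5) = 114.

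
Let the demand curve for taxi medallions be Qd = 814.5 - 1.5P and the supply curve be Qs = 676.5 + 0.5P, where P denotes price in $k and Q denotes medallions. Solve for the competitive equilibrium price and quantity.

Equating demand and supply, 814.5 - 1.5P = 676.5 + 0.5P gives 2P = 138, so P* = 69.
Then Q* = 814.5 - 1.5(69) = 711.

P* = 69, Q* = 711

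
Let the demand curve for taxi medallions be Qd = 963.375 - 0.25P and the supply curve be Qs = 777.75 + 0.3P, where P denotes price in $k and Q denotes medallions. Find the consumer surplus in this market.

Consumer surplus = 1545282

Equating demand and supply, 963.375 - 0.25P = 777.75 + 0.3P gives 0.55P = 185.625, so P* = 337.5.
Then Q* = 963.375 - 0.25(337.5) = 879.
Demand choke price (Qd = 0): P = 963.375/0.25 = 3853.5. Consumer surplus = ½ × (3853.5 - 337.5) × 879 = 1545282.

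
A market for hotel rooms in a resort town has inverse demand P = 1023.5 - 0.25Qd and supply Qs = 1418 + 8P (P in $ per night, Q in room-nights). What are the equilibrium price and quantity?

Rewriting in direct form: Qd = 4094 - 4P.
At equilibrium Qd = Qs, so 4094 - 4P = 1418 + 8P; collecting terms, 2676 = 12P and P* = 223.
From the demand curve, Q* = 4094 - 4(223) = 3202.

P* = 223, Q* = 3202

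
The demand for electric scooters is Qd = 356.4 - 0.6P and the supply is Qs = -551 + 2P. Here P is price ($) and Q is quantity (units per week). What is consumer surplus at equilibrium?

The market clears where 356.4 - 0.6P = -551 + 2P. Rearranging, 2.6P = 907.4, hence P* = 349.
Substitute back: Q* = 356.4 - 0.6(349) = 147.
Demand choke price (Qd = 0): P = 356.4/0.6 = 594. Consumer surplus = ½ × (594 - 349) × 147 = 18007.5.

Consumer surplus = 18007.5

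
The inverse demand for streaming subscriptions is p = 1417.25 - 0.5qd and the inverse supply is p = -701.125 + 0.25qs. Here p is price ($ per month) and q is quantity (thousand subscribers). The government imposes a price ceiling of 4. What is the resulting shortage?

In direct form, qd = 2834.5 - 2p and qs = 2804.5 + 4p.
With p fixed at 4, quantity demanded is 2826.5 and quantity supplied is 2820.5.
Shortage = qd - qs = 2826.5 - 2820.5 = 6.

Shortage = 6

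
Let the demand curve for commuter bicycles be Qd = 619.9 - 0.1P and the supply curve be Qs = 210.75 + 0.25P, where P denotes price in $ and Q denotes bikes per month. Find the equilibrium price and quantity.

P* = 1169, Q* = 503

Set Qd = Qs: 619.9 - 0.1P = 210.75 + 0.25P, so 409.15 = 0.35P and P* = 1169.
Substitute back: Q* = 619.9 - 0.1(1169) = 503.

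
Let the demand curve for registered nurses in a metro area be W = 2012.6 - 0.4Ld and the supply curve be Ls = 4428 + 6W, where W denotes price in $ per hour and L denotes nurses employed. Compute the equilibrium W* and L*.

Inverting to quantity form: Ld = 5031.5 - 2.5W.
At equilibrium Ld = Ls, so 5031.5 - 2.5W = 4428 + 6W; collecting terms, 603.5 = 8.5W and W* = 71.
Plugging W* into demand: L* = 5031.5 - 2.5(71) = 4854.

W* = 71, L* = 4854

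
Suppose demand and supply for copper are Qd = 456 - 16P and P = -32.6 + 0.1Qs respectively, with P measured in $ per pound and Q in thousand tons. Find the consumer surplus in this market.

Consumer surplus = 4418

Solving each curve for Q: Qs = 326 + 10P.
Set Qd = Qs: 456 - 16P = 326 + 10P, so 130 = 26P and P* = 5.
From the demand curve, Q* = 456 - 16(5) = 376.
Demand choke price (Qd = 0): P = 456/16 = 28.5. Consumer surplus = ½ × (28.5 - 5) × 376 = 4418.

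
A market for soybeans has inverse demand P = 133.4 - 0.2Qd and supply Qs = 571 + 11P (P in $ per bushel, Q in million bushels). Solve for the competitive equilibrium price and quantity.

In direct form, Qd = 667 - 5P.
At equilibrium Qd = Qs, so 667 - 5P = 571 + 11P; collecting terms, 96 = 16P and P* = 6.
Plugging P* into demand: Q* = 667 - 5(6) = 637.

P* = 6, Q* = 637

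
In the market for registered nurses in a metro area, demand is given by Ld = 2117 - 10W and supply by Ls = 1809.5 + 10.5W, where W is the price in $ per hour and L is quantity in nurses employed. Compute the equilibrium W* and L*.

Set Ld = Ls: 2117 - 10W = 1809.5 + 10.5W, so 307.5 = 20.5W and W* = 15.
Substitute back: L* = 2117 - 10(15) = 1967.

W* = 15, L* = 1967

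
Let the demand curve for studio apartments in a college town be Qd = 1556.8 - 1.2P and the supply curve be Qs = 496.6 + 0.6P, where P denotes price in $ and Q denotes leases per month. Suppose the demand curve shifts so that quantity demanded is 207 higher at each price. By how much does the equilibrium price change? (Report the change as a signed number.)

Equating demand and supply, 1556.8 - 1.2P = 496.6 + 0.6P gives 1.8P = 1060.2, so P* = 589.
From the demand curve, Q* = 1556.8 - 1.2(589) = 850.
After the shift, demand is Qd = 1763.8 - 1.2P.
Re-solving, 1.8P = 1267.2 gives P = 704 and Q = 919.
ΔP = 704 - 589 = 115.

ΔP = 115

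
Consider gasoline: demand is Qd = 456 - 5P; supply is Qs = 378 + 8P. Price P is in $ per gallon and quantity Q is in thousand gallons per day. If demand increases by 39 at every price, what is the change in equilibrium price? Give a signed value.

ΔP = 3

The market clears where 456 - 5P = 378 + 8P. Rearranging, 13P = 78, hence P* = 6.
Plugging P* into demand: Q* = 456 - 5(6) = 426.
After the shift, demand is Qd = 495 - 5P.
New equilibrium: 117 = 13P, so P = 9 and Q = 450.
ΔP = 9 - 6 = 3.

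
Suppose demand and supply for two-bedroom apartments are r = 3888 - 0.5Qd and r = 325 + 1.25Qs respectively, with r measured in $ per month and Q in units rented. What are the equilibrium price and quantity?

r* = 2870, Q* = 2036

Rewriting in direct form: Qd = 7776 - 2r and Qs = -260 + 0.8r.
Set Qd = Qs: 7776 - 2r = -260 + 0.8r, so 8036 = 2.8r and r* = 2870.
Then Q* = 7776 - 2(2870) = 2036.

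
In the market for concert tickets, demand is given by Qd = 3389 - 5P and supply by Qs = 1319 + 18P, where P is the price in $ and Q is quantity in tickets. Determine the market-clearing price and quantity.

Equating demand and supply, 3389 - 5P = 1319 + 18P gives 23P = 2070, so P* = 90.
Then Q* = 3389 - 5(90) = 2939.

P* = 90, Q* = 2939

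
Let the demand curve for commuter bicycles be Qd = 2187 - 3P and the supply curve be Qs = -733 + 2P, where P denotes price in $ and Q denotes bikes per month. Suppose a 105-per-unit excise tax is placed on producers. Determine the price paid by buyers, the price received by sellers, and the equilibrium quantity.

P_b = 626, P_s = 521, Q = 309

Producers keep P_s = P_b - 105 per unit, so supply in terms of the buyer price is Qs = -943 + 2P_b.
Market clearing requires 2187 - 3P_b = -943 + 2P_b; hence 3130 = 5P_b and P_b = 626.
Then P_s = 626 - 105 = 521 and Q = 2187 - 3(626) = 309.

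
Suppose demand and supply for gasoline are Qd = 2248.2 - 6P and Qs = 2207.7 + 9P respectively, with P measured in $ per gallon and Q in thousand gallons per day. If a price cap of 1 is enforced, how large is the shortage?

With P fixed at 1, quantity demanded is 2242.2 and quantity supplied is 2216.7.
Shortage = Qd - Qs = 2242.2 - 2216.7 = 25.5.

Shortage = 25.5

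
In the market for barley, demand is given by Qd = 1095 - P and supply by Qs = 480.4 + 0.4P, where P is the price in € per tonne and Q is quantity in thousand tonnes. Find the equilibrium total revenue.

Total revenue = 287984

Equating demand and supply, 1095 - P = 480.4 + 0.4P gives 1.4P = 614.6, so P* = 439.
From the demand curve, Q* = 1095 - 439 = 656.
Total revenue = P* × Q* = 439 × 656 = 287984.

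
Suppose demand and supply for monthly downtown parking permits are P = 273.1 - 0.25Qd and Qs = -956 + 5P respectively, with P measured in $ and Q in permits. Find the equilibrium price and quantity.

Solving each curve for Q: Qd = 1092.4 - 4P.
At equilibrium Qd = Qs, so 1092.4 - 4P = -956 + 5P; collecting terms, 2048.4 = 9P and P* = 227.6.
Plugging P* into demand: Q* = 1092.4 - 4(227.6) = 182.

P* = 227.6, Q* = 182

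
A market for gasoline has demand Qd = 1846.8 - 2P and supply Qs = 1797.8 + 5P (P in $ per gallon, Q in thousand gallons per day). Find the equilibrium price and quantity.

P* = 7, Q* = 1832.8

Set Qd = Qs: 1846.8 - 2P = 1797.8 + 5P, so 49 = 7P and P* = 7.
Then Q* = 1846.8 - 2(7) = 1832.8.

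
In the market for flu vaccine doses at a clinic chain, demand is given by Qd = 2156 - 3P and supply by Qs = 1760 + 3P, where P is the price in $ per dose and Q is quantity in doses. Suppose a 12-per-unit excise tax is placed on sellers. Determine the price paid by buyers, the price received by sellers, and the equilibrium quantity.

P_b = 72, P_s = 60, Q = 1940

The tax drives a wedge P_b - P_s = 12. Substituting P_s = P_b - 12 into supply: Qs = 1724 + 3P_b.
Set Qd = Qs: 2156 - 3P_b = 1724 + 3P_b, so 432 = 6P_b and P_b = 72.
So P_s = 60 and the quantity traded is Q = 2156 - 3(72) = 1940.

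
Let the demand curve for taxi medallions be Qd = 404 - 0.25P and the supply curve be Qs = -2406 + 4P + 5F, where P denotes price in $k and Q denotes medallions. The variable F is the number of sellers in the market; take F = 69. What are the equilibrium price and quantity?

P* = 580, Q* = 259

With F = 69, supply is Qs = -2061 + 4P.
The market clears where 404 - 0.25P = -2061 + 4P. Rearranging, 4.25P = 2465, hence P* = 580.
From the demand curve, Q* = 404 - 0.25(580) = 259.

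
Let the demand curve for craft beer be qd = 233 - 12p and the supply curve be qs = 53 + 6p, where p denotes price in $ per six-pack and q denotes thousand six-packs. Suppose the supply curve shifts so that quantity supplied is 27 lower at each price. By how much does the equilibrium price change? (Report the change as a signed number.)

Set qd = qs: 233 - 12p = 53 + 6p, so 180 = 18p and p* = 10.
Substitute back: q* = 233 - 12(10) = 113.
After the shift, supply is qs = 26 + 6p.
Re-solving, 18p = 207 gives p = 11.5 and q = 95.
Δp = 11.5 - 10 = 1.5.

Δp = 1.5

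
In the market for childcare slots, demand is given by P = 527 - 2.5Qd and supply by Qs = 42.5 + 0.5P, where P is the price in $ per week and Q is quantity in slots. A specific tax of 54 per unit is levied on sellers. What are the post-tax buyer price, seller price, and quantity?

In direct form, Qd = 210.8 - 0.4P.
The tax drives a wedge P_b - P_s = 54. Substituting P_s = P_b - 54 into supply: Qs = 15.5 + 0.5P_b.
Set Qd = Qs: 210.8 - 0.4P_b = 15.5 + 0.5P_b, so 195.3 = 0.9P_b and P_b = 217.
So P_s = 163 and the quantity traded is Q = 210.8 - 0.4(217) = 124.

P_b = 217, P_s = 163, Q = 124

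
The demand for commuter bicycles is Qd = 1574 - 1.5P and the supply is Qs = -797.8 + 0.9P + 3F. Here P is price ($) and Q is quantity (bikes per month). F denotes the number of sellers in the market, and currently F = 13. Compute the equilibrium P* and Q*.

With F = 13, supply is Qs = -758.8 + 0.9P.
The market clears where 1574 - 1.5P = -758.8 + 0.9P. Rearranging, 2.4P = 2332.8, hence P* = 972.
Plugging P* into demand: Q* = 1574 - 1.5(972) = 116.

P* = 972, Q* = 116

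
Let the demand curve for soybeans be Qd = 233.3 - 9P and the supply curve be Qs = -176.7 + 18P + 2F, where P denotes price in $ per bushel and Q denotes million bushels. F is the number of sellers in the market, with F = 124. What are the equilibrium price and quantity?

P* = 6, Q* = 179.3

With F = 124, supply is Qs = 71.3 + 18P.
At equilibrium Qd = Qs, so 233.3 - 9P = 71.3 + 18P; collecting terms, 162 = 27P and P* = 6.
From the demand curve, Q* = 233.3 - 9(6) = 179.3.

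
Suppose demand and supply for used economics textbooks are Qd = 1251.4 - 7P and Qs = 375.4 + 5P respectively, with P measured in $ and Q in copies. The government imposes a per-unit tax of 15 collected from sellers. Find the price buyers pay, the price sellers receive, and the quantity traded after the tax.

Sellers keep P_s = P_b - 15 per unit, so supply in terms of the buyer price is Qs = 300.4 + 5P_b.
Market clearing requires 1251.4 - 7P_b = 300.4 + 5P_b; hence 951 = 12P_b and P_b = 79.25.
So P_s = 64.25 and the quantity traded is Q = 1251.4 - 7(79.25) = 696.65.

P_b = 79.25, P_s = 64.25, Q = 696.65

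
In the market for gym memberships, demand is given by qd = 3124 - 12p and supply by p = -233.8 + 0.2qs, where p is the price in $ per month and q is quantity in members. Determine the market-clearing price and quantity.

Solving each curve for q: qs = 1169 + 5p.
The market clears where 3124 - 12p = 1169 + 5p. Rearranging, 17p = 1955, hence p* = 115.
Plugging p* into demand: q* = 3124 - 12(115) = 1744.

p* = 115, q* = 1744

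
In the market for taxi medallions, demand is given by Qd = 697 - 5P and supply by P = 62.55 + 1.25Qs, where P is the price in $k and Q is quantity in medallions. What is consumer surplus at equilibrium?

Consumer surplus = 280.9

Inverting to quantity form: Qs = -50.04 + 0.8P.
Equating demand and supply, 697 - 5P = -50.04 + 0.8P gives 5.8P = 747.04, so P* = 128.8.
Then Q* = 697 - 5(128.8) = 53.
Demand choke price (Qd = 0): P = 697/5 = 139.4. Consumer surplus = ½ × (139.4 - 128.8) × 53 = 280.9.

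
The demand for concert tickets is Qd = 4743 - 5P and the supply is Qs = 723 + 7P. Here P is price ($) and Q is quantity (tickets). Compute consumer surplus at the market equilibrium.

Set Qd = Qs: 4743 - 5P = 723 + 7P, so 4020 = 12P and P* = 335.
From the demand curve, Q* = 4743 - 5(335) = 3068.
Demand choke price (Qd = 0): P = 4743/5 = 948.6. Consumer surplus = ½ × (948.6 - 335) × 3068 = 941262.4.

Consumer surplus = 941262.4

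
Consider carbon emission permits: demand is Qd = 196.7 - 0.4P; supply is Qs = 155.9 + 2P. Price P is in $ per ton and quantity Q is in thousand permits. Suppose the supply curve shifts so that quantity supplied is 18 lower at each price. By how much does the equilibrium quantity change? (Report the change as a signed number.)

Equating demand and supply, 196.7 - 0.4P = 155.9 + 2P gives 2.4P = 40.8, so P* = 17.
Substitute back: Q* = 196.7 - 0.4(17) = 189.9.
After the shift, supply is Qs = 137.9 + 2P.
New equilibrium: 58.8 = 2.4P, so P = 24.5 and Q = 186.9.
ΔQ = 186.9 - 189.9 = -3.

ΔQ = -3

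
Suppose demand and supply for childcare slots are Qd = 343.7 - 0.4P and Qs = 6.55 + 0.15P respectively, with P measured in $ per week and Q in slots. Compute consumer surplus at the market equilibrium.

Consumer surplus = 12127.8125

Equating demand and supply, 343.7 - 0.4P = 6.55 + 0.15P gives 0.55P = 337.15, so P* = 613.
Substitute back: Q* = 343.7 - 0.4(613) = 98.5.
Demand choke price (Qd = 0): P = 343.7/0.4 = 859.25. Consumer surplus = ½ × (859.25 - 613) × 98.5 = 12127.8125.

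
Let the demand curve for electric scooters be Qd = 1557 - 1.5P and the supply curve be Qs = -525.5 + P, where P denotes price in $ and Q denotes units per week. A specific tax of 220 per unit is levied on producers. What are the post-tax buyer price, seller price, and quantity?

P_b = 921, P_s = 701, Q = 175.5

With a tax of 220 on producers, they supply based on the net price P_s = P_b - 220, so Qs = -745.5 + P_b.
Equate demand and the shifted supply: 1557 - 1.5P_b = -745.5 + P_b, giving 2.5P_b = 2302.5, so P_b = 921.
So P_s = 701 and the quantity traded is Q = 1557 - 1.5(921) = 175.5.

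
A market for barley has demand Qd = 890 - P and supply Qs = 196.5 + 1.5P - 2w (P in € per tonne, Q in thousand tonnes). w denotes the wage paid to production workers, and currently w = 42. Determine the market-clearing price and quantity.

P* = 311, Q* = 579

With w = 42, supply is Qs = 112.5 + 1.5P.
Equating demand and supply, 890 - P = 112.5 + 1.5P gives 2.5P = 777.5, so P* = 311.
Then Q* = 890 - 311 = 579.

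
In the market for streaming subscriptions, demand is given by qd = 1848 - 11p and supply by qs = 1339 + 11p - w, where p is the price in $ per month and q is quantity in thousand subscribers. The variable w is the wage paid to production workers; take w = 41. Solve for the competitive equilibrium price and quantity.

With w = 41, supply is qs = 1298 + 11p.
Equating demand and supply, 1848 - 11p = 1298 + 11p gives 22p = 550, so p* = 25.
Plugging p* into demand: q* = 1848 - 11(25) = 1573.

p* = 25, q* = 1573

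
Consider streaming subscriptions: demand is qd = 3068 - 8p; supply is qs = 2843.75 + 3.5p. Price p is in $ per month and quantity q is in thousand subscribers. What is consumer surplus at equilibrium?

Consumer surplus = 529984

At equilibrium qd = qs, so 3068 - 8p = 2843.75 + 3.5p; collecting terms, 224.25 = 11.5p and p* = 19.5.
Substitute back: q* = 3068 - 8(19.5) = 2912.
Demand choke price (qd = 0): p = 3068/8 = 383.5. Consumer surplus = ½ × (383.5 - 19.5) × 2912 = 529984.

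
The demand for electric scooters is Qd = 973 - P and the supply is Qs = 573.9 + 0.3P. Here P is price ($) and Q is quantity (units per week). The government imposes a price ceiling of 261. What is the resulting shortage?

Shortage = 59.8

At P = 261: Qd = 712 and Qs = 652.2.
Shortage = Qd - Qs = 712 - 652.2 = 59.8.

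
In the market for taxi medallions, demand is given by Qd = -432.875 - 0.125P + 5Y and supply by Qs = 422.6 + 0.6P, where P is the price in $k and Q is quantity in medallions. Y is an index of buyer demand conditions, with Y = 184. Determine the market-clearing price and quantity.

With Y = 184, demand is Qd = 487.125 - 0.125P.
At equilibrium Qd = Qs, so 487.125 - 0.125P = 422.6 + 0.6P; collecting terms, 64.525 = 0.725P and P* = 89.
Substitute back: Q* = 487.125 - 0.125(89) = 476.

P* = 89, Q* = 476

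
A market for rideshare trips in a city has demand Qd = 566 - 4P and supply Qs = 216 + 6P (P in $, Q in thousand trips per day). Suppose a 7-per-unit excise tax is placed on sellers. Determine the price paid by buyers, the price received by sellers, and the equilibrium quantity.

P_b = 39.2, P_s = 32.2, Q = 409.2

The tax drives a wedge P_b - P_s = 7. Substituting P_s = P_b - 7 into supply: Qs = 174 + 6P_b.
Set Qd = Qs: 566 - 4P_b = 174 + 6P_b, so 392 = 10P_b and P_b = 39.2.
So P_s = 32.2 and the quantity traded is Q = 566 - 4(39.2) = 409.2.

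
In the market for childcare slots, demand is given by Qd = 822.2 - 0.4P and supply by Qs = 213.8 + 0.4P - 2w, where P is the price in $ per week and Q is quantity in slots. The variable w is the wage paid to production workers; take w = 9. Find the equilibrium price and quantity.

With w = 9, supply is Qs = 195.8 + 0.4P.
The market clears where 822.2 - 0.4P = 195.8 + 0.4P. Rearranging, 0.8P = 626.4, hence P* = 783.
Substitute back: Q* = 822.2 - 0.4(783) = 509.

P* = 783, Q* = 509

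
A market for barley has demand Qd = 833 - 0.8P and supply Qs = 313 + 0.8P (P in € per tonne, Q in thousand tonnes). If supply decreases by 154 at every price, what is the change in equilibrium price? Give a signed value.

ΔP = 96.25

At equilibrium Qd = Qs, so 833 - 0.8P = 313 + 0.8P; collecting terms, 520 = 1.6P and P* = 325.
Plugging P* into demand: Q* = 833 - 0.8(325) = 573.
After the shift, supply is Qs = 159 + 0.8P.
New equilibrium: 674 = 1.6P, so P = 421.25 and Q = 496.
ΔP = 421.25 - 325 = 96.25.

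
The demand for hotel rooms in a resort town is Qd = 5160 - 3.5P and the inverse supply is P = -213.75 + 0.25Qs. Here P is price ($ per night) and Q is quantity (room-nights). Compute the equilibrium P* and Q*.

Solving each curve for Q: Qs = 855 + 4P.
The market clears where 5160 - 3.5P = 855 + 4P. Rearranging, 7.5P = 4305, hence P* = 574.
Substitute back: Q* = 5160 - 3.5(574) = 3151.

P* = 574, Q* = 3151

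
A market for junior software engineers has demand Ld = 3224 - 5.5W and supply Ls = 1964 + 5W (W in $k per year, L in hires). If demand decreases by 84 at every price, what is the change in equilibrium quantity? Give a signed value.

ΔL = -40

Set Ld = Ls: 3224 - 5.5W = 1964 + 5W, so 1260 = 10.5W and W* = 120.
From the demand curve, L* = 3224 - 5.5(120) = 2564.
After the shift, demand is Ld = 3140 - 5.5W.
New equilibrium: 1176 = 10.5W, so W = 112 and L = 2524.
ΔL = 2524 - 2564 = -40.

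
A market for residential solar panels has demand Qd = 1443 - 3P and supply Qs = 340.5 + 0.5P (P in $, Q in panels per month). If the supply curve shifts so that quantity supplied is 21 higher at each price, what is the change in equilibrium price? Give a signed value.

Set Qd = Qs: 1443 - 3P = 340.5 + 0.5P, so 1102.5 = 3.5P and P* = 315.
Plugging P* into demand: Q* = 1443 - 3(315) = 498.
After the shift, supply is Qs = 361.5 + 0.5P.
The new intersection has 1081.5 = 3.5P, i.e. P = 309, Q = 516.
ΔP = 309 - 315 = -6.

ΔP = -6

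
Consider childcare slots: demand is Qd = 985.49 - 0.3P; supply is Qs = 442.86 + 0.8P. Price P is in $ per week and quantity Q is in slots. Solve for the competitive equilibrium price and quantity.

Equating demand and supply, 985.49 - 0.3P = 442.86 + 0.8P gives 1.1P = 542.63, so P* = 493.3.
From the demand curve, Q* = 985.49 - 0.3(493.3) = 837.5.

P* = 493.3, Q* = 837.5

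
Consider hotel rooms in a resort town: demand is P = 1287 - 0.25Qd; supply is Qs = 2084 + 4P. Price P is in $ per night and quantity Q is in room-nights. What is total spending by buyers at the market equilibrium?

Total spending by buyers = 1384928

Solving each curve for Q: Qd = 5148 - 4P.
Set Qd = Qs: 5148 - 4P = 2084 + 4P, so 3064 = 8P and P* = 383.
From the demand curve, Q* = 5148 - 4(383) = 3616.
Total spending by buyers = P* × Q* = 383 × 3616 = 1384928.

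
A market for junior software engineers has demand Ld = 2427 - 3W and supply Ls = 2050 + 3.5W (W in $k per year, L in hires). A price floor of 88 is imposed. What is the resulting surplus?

At W = 88: Ld = 2163 and Ls = 2358.
Surplus = Ls - Ld = 2358 - 2163 = 195.

Surplus = 195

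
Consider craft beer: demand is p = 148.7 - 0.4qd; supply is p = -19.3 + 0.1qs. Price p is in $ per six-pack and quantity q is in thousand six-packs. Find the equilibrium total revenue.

Inverting to quantity form: qd = 371.75 - 2.5p and qs = 193 + 10p.
The market clears where 371.75 - 2.5p = 193 + 10p. Rearranging, 12.5p = 178.75, hence p* = 14.3.
Substitute back: q* = 371.75 - 2.5(14.3) = 336.
Total revenue = p* × q* = 14.3 × 336 = 4804.8.

Total revenue = 4804.8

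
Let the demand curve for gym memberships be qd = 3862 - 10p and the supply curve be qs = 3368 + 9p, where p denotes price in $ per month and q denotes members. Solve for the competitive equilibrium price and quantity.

p* = 26, q* = 3602

At equilibrium qd = qs, so 3862 - 10p = 3368 + 9p; collecting terms, 494 = 19p and p* = 26.
Substitute back: q* = 3862 - 10(26) = 3602.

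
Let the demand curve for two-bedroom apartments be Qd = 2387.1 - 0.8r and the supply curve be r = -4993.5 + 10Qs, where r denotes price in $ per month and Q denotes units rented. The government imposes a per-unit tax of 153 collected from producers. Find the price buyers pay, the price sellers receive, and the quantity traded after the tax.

Rewriting in direct form: Qs = 499.35 + 0.1r.
Producers keep r_s = r_b - 153 per unit, so supply in terms of the buyer price is Qs = 484.05 + 0.1r_b.
Set Qd = Qs: 2387.1 - 0.8r_b = 484.05 + 0.1r_b, so 1903.05 = 0.9r_b and r_b = 2114.5.
So r_s = 1961.5 and the quantity traded is Q = 2387.1 - 0.8(2114.5) = 695.5.

r_b = 2114.5, r_s = 1961.5, Q = 695.5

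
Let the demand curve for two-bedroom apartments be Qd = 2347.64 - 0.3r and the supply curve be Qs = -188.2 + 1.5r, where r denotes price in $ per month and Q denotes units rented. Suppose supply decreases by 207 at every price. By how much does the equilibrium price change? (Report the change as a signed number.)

Set Qd = Qs: 2347.64 - 0.3r = -188.2 + 1.5r, so 2535.84 = 1.8r and r* = 1408.8.
Plugging r* into demand: Q* = 2347.64 - 0.3(1408.8) = 1925.
After the shift, supply is Qs = -395.2 + 1.5r.
The new intersection has 2742.84 = 1.8r, i.e. r = 1523.8, Q = 1890.5.
Δr = 1523.8 - 1408.8 = 115.

Δr = 115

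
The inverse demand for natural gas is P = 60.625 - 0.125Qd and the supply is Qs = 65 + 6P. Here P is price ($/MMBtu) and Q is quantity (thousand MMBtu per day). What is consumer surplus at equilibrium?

Inverting to quantity form: Qd = 485 - 8P.
At equilibrium Qd = Qs, so 485 - 8P = 65 + 6P; collecting terms, 420 = 14P and P* = 30.
Plugging P* into demand: Q* = 485 - 8(30) = 245.
Demand choke price (Qd = 0): P = 485/8 = 60.625. Consumer surplus = ½ × (60.625 - 30) × 245 = 3751.5625.

Consumer surplus = 3751.5625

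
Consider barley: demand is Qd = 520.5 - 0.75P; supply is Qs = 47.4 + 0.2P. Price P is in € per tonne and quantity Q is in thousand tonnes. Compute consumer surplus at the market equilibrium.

Consumer surplus = 14406

At equilibrium Qd = Qs, so 520.5 - 0.75P = 47.4 + 0.2P; collecting terms, 473.1 = 0.95P and P* = 498.
Substitute back: Q* = 520.5 - 0.75(498) = 147.
Demand choke price (Qd = 0): P = 520.5/0.75 = 694. Consumer surplus = ½ × (694 - 498) × 147 = 14406.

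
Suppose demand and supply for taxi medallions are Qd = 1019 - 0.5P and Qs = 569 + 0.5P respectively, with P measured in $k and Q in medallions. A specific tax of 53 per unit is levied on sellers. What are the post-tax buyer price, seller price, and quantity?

With a tax of 53 on sellers, they supply based on the net price P_s = P_b - 53, so Qs = 542.5 + 0.5P_b.
Equate demand and the shifted supply: 1019 - 0.5P_b = 542.5 + 0.5P_b, giving P_b = 476.5, so P_b = 476.5.
Then P_s = 476.5 - 53 = 423.5 and Q = 1019 - 0.5(476.5) = 780.75.

P_b = 476.5, P_s = 423.5, Q = 780.75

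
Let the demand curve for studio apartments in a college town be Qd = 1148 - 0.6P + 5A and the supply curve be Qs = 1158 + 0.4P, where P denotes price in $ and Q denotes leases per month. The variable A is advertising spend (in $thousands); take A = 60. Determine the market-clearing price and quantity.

With A = 60, demand is Qd = 1448 - 0.6P.
At equilibrium Qd = Qs, so 1448 - 0.6P = 1158 + 0.4P; collecting terms, 290 = P and P* = 290.
From the demand curve, Q* = 1448 - 0.6(290) = 1274.

P* = 290, Q* = 1274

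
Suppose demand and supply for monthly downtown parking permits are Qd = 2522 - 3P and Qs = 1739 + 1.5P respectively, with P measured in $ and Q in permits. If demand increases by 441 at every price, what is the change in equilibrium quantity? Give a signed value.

ΔQ = 147

Equating demand and supply, 2522 - 3P = 1739 + 1.5P gives 4.5P = 783, so P* = 174.
From the demand curve, Q* = 2522 - 3(174) = 2000.
After the shift, demand is Qd = 2963 - 3P.
The new intersection has 1224 = 4.5P, i.e. P = 272, Q = 2147.
ΔQ = 2147 - 2000 = 147.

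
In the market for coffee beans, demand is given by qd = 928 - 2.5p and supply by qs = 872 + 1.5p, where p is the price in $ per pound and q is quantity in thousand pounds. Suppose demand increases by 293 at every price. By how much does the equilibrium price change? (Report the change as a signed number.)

Equating demand and supply, 928 - 2.5p = 872 + 1.5p gives 4p = 56, so p* = 14.
From the demand curve, q* = 928 - 2.5(14) = 893.
After the shift, demand is qd = 1221 - 2.5p.
The new intersection has 349 = 4p, i.e. p = 87.25, q = 1002.875.
Δp = 87.25 - 14 = 73.25.

Δp = 73.25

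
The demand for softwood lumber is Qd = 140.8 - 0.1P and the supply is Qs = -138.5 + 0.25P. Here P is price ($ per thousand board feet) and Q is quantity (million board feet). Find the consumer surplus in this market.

Consumer surplus = 18605

At equilibrium Qd = Qs, so 140.8 - 0.1P = -138.5 + 0.25P; collecting terms, 279.3 = 0.35P and P* = 798.
Then Q* = 140.8 - 0.1(798) = 61.
Demand choke price (Qd = 0): P = 140.8/0.1 = 1408. Consumer surplus = ½ × (1408 - 798) × 61 = 18605.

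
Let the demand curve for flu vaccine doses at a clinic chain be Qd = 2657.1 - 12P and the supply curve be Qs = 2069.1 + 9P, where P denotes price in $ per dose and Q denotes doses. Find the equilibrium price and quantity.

Equating demand and supply, 2657.1 - 12P = 2069.1 + 9P gives 21P = 588, so P* = 28.
Substitute back: Q* = 2657.1 - 12(28) = 2321.1.

P* = 28, Q* = 2321.1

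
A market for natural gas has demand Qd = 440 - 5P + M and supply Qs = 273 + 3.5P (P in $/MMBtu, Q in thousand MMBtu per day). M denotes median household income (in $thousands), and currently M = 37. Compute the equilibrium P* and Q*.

With M = 37, demand is Qd = 477 - 5P.
The market clears where 477 - 5P = 273 + 3.5P. Rearranging, 8.5P = 204, hence P* = 24.
Then Q* = 477 - 5(24) = 357.

P* = 24, Q* = 357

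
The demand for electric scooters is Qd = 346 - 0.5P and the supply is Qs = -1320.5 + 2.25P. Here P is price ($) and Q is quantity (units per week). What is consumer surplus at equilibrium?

Consumer surplus = 1849

At equilibrium Qd = Qs, so 346 - 0.5P = -1320.5 + 2.25P; collecting terms, 1666.5 = 2.75P and P* = 606.
Then Q* = 346 - 0.5(606) = 43.
Demand choke price (Qd = 0): P = 346/0.5 = 692. Consumer surplus = ½ × (692 - 606) × 43 = 1849.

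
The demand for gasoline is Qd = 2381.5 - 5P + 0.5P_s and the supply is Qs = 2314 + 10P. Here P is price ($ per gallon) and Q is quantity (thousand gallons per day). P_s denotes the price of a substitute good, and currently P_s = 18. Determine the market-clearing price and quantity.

With P_s = 18, demand is Qd = 2390.5 - 5P.
At equilibrium Qd = Qs, so 2390.5 - 5P = 2314 + 10P; collecting terms, 76.5 = 15P and P* = 5.1.
Then Q* = 2390.5 - 5(5.1) = 2365.

P* = 5.1, Q* = 2365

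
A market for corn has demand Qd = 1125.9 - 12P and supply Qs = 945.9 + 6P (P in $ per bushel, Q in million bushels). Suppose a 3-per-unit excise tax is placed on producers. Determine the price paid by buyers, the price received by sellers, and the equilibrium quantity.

P_b = 11, P_s = 8, Q = 993.9

Producers keep P_s = P_b - 3 per unit, so supply in terms of the buyer price is Qs = 927.9 + 6P_b.
Equate demand and the shifted supply: 1125.9 - 12P_b = 927.9 + 6P_b, giving 18P_b = 198, so P_b = 11.
So P_s = 8 and the quantity traded is Q = 1125.9 - 12(11) = 993.9.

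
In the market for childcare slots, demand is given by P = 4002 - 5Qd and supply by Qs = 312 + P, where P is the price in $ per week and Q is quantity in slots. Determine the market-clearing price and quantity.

Rewriting in direct form: Qd = 800.4 - 0.2P.
Set Qd = Qs: 800.4 - 0.2P = 312 + P, so 488.4 = 1.2P and P* = 407.
From the demand curve, Q* = 800.4 - 0.2(407) = 719.

P* = 407, Q* = 719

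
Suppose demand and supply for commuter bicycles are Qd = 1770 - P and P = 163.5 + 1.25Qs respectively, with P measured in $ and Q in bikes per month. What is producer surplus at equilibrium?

Producer surplus = 318622.5

In direct form, Qs = -130.8 + 0.8P.
The market clears where 1770 - P = -130.8 + 0.8P. Rearranging, 1.8P = 1900.8, hence P* = 1056.
Then Q* = 1770 - 1056 = 714.
Supply choke price (Qs = 0): P = 163.5. Producer surplus = ½ × (1056 - 163.5) × 714 = 318622.5.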